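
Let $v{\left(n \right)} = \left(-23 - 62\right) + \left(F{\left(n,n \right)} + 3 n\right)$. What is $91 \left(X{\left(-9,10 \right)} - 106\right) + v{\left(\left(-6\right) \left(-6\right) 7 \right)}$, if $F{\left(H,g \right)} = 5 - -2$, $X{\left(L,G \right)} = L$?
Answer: $-9787$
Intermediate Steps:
$F{\left(H,g \right)} = 7$ ($F{\left(H,g \right)} = 5 + 2 = 7$)
$v{\left(n \right)} = -78 + 3 n$ ($v{\left(n \right)} = \left(-23 - 62\right) + \left(7 + 3 n\right) = -85 + \left(7 + 3 n\right) = -78 + 3 n$)
$91 \left(X{\left(-9,10 \right)} - 106\right) + v{\left(\left(-6\right) \left(-6\right) 7 \right)} = 91 \left(-9 - 106\right) - \left(78 - 3 \left(-6\right) \left(-6\right) 7\right) = 91 \left(-115\right) - \left(78 - 3 \cdot 36 \cdot 7\right) = -10465 + \left(-78 + 3 \cdot 252\right) = -10465 + \left(-78 + 756\right) = -10465 + 678 = -9787$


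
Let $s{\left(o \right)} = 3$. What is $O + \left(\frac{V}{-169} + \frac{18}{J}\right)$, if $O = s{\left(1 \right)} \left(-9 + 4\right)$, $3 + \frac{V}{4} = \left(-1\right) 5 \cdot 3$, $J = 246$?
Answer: $- \frac{100476}{6929} \approx -14.501$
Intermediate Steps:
$V = -72$ ($V = -12 + 4 \left(-1\right) 5 \cdot 3 = -12 + 4 \left(\left(-5\right) 3\right) = -12 + 4 \left(-15\right) = -12 - 60 = -72$)
$O = -15$ ($O = 3 \left(-9 + 4\right) = 3 \left(-5\right) = -15$)
$O + \left(\frac{V}{-169} + \frac{18}{J}\right) = -15 + \left(- \frac{72}{-169} + \frac{18}{246}\right) = -15 + \left(\left(-72\right) \left(- \frac{1}{169}\right) + 18 \cdot \frac{1}{246}\right) = -15 + \left(\frac{72}{169} + \frac{3}{41}\right) = -15 + \frac{3459}{6929} = - \frac{100476}{6929}$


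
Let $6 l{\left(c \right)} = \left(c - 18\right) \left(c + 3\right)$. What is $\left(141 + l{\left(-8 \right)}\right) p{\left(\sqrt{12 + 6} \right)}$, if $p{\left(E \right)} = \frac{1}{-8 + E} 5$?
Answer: $- \frac{9760}{69} - \frac{1220 \sqrt{2}}{23} \approx -216.46$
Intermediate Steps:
$l{\left(c \right)} = \frac{\left(-18 + c\right) \left(3 + c\right)}{6}$ ($l{\left(c \right)} = \frac{\left(c - 18\right) \left(c + 3\right)}{6} = \frac{\left(-18 + c\right) \left(3 + c\right)}{6}$)
$p{\left(E \right)} = \frac{5}{-8 + E}$
$\left(141 + l{\left(-8 \right)}\right) p{\left(\sqrt{12 + 6} \right)} = \left(141 - \left(-11 - \frac{32}{3}\right)\right) \frac{5}{-8 + \sqrt{12 + 6}} = \left(141 + \left(-9 + 20 + \frac{1}{6} \cdot 64\right)\right) \frac{5}{-8 + \sqrt{18}} = \left(141 + \left(-9 + 20 + \frac{32}{3}\right)\right) \frac{5}{-8 + 3 \sqrt{2}} = \left(141 + \frac{65}{3}\right) \frac{5}{-8 + 3 \sqrt{2}} = \frac{488 \frac{5}{-8 + 3 \sqrt{2}}}{3} = \frac{2440}{3 \left(-8 + 3 \sqrt{2}\right)}$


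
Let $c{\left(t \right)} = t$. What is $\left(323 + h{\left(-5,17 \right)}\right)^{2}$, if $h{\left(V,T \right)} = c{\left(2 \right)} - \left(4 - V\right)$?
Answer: $99856$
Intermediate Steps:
$h{\left(V,T \right)} = -2 + V$ ($h{\left(V,T \right)} = 2 - \left(4 - V\right) = 2 + \left(-4 + V\right) = -2 + V$)
$\left(323 + h{\left(-5,17 \right)}\right)^{2} = \left(323 - 7\right)^{2} = 316^{2} = 99856$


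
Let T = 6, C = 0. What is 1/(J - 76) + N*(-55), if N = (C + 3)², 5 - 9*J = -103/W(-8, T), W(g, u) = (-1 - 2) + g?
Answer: -1249413/2524 ≈ -495.01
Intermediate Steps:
W(g, u) = -3 + g
J = -16/33 (J = 5/9 - (-103)/(9*(-3 - 8)) = 5/9 - (-103)/(9*(-11)) = 5/9 - (-103)*(-1)/(9*11) = 5/9 - ⅑*103/11 = 5/9 - 103/99 = -16/33 ≈ -0.48485)
N = 9 (N = (0 + 3)² = 3² = 9)
1/(J - 76) + N*(-55) = 1/(-16/33 - 76) + 9*(-55) = 1/(-2524/33) - 495 = -33/2524 - 495 = -1249413/2524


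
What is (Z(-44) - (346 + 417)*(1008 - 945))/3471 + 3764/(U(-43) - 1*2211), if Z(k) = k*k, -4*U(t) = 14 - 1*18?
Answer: -4423799/295035 ≈ -14.994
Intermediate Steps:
U(t) = 1 (U(t) = -(14 - 1*18)/4 = -(14 - 18)/4 = -¼*(-4) = 1)
Z(k) = k²
(Z(-44) - (346 + 417)*(1008 - 945))/3471 + 3764/(U(-43) - 1*2211) = ((-44)² - (346 + 417)*(1008 - 945))/3471 + 3764/(1 - 1*2211) = (1936 - 763*63)*(1/3471) + 3764/(1 - 2211) = (1936 - 1*48069)*(1/3471) + 3764/(-2210) = (1936 - 48069)*(1/3471) + 3764*(-1/2210) = -46133*1/3471 - 1882/1105 = -46133/3471 - 1882/1105 = -4423799/295035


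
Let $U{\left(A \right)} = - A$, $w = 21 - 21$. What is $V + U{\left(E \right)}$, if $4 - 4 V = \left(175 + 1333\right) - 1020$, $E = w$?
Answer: $-121$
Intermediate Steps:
$w = 0$ ($w = 21 - 21 = 0$)
$E = 0$
$V = -121$ ($V = 1 - \frac{\left(175 + 1333\right) - 1020}{4} = 1 - \frac{1508 - 1020}{4} = 1 - 122 = -121$)
$V + U{\left(E \right)} = -121 - 0 = -121 + 0 = -121$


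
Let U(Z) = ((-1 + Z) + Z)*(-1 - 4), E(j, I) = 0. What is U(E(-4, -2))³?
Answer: 125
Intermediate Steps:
U(Z) = 5 - 10*Z (U(Z) = (-1 + 2*Z)*(-5) = 5 - 10*Z)
U(E(-4, -2))³ = (5 - 10*0)³ = (5 + 0)³ = 5³ = 125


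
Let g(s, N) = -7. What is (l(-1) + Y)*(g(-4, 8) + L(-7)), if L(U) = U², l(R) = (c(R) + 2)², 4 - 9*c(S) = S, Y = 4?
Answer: 11942/27 ≈ 442.30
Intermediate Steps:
c(S) = 4/9 - S/9
l(R) = (22/9 - R/9)² (l(R) = ((4/9 - R/9) + 2)² = (22/9 - R/9)²)
(l(-1) + Y)*(g(-4, 8) + L(-7)) = ((-22 - 1)²/81 + 4)*(-7 + (-7)²) = ((1/81)*(-23)² + 4)*(-7 + 49) = ((1/81)*529 + 4)*42 = (529/81 + 4)*42 = (853/81)*42 = 11942/27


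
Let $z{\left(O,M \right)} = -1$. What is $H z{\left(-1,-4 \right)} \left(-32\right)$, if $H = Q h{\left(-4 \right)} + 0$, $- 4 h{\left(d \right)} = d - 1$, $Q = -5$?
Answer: $-200$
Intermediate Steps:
$h{\left(d \right)} = \frac{1}{4} - \frac{d}{4}$ ($h{\left(d \right)} = - \frac{d - 1}{4} = - \frac{-1 + d}{4} = \frac{1}{4} - \frac{d}{4}$)
$H = - \frac{25}{4}$ ($H = - 5 \left(\frac{1}{4} - -1\right) + 0 = - 5 \left(\frac{1}{4} + 1\right) + 0 = \left(-5\right) \frac{5}{4} + 0 = - \frac{25}{4} + 0 = - \frac{25}{4} \approx -6.25$)
$H z{\left(-1,-4 \right)} \left(-32\right) = \left(- \frac{25}{4}\right) \left(-1\right) \left(-32\right) = \frac{25}{4} \left(-32\right) = -200$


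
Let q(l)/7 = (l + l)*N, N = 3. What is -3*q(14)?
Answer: -1764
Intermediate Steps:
q(l) = 42*l (q(l) = 7*((l + l)*3) = 7*((2*l)*3) = 7*(6*l) = 42*l)
-3*q(14) = -126*14 = -3*588 = -1764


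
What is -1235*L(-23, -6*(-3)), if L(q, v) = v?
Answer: -22230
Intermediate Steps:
-1235*L(-23, -6*(-3)) = -(-7410)*(-3) = -1235*18 = -22230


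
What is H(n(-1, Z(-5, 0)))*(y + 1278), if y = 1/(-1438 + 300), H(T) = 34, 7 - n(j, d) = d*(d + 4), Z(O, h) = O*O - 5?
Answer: 24724171/569 ≈ 43452.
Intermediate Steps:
Z(O, h) = -5 + O² (Z(O, h) = O² - 5 = -5 + O²)
n(j, d) = 7 - d*(4 + d) (n(j, d) = 7 - d*(d + 4) = 7 - d*(4 + d))
y = -1/1138 (y = 1/(-1138) = -1/1138 ≈ -0.00087873)
H(n(-1, Z(-5, 0)))*(y + 1278) = 34*(-1/1138 + 1278) = 34*(1454363/1138) = 24724171/569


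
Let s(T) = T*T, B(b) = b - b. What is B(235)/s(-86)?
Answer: 0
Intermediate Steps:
B(b) = 0
s(T) = T**2
B(235)/s(-86) = 0/((-86)**2) = 0/7396 = 0*(1/7396) = 0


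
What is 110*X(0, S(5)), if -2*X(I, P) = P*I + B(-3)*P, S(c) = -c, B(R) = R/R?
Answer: 275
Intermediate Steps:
B(R) = 1
X(I, P) = -P/2 - I*P/2 (X(I, P) = -(P*I + 1*P)/2 = -(I*P + P)/2 = -(P + I*P)/2 = -P/2 - I*P/2)
110*X(0, S(5)) = 110*(-(-1*5)*(1 + 0)/2) = 110*(-1/2*(-5)*1) = 110*(5/2) = 275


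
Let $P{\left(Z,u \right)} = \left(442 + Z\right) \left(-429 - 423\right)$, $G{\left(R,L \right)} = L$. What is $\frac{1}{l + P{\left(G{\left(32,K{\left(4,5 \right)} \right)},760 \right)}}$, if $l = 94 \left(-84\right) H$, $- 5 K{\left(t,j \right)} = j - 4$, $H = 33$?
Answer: $- \frac{5}{3184908} \approx -1.5699 \cdot 10^{-6}$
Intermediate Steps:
$K{\left(t,j \right)} = \frac{4}{5} - \frac{j}{5}$ ($K{\left(t,j \right)} = - \frac{j - 4}{5} = - \frac{-4 + j}{5} = \frac{4}{5} - \frac{j}{5}$)
$P{\left(Z,u \right)} = -376584 - 852 Z$ ($P{\left(Z,u \right)} = \left(442 + Z\right) \left(-852\right) = -376584 - 852 Z$)
$l = -260568$ ($l = 94 \left(-84\right) 33 = \left(-7896\right) 33 = -260568$)
$\frac{1}{l + P{\left(G{\left(32,K{\left(4,5 \right)} \right)},760 \right)}} = \frac{1}{-260568 - \left(376584 + 852 \left(\frac{4}{5} - 1\right)\right)} = \frac{1}{-260568 - \frac{1882068}{5}} = \frac{1}{- \frac{3184908}{5}} = - \frac{5}{3184908}$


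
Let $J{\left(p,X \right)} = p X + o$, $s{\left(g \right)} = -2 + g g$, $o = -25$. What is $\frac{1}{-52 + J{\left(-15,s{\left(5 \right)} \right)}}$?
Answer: $- \frac{1}{422} \approx -0.0023697$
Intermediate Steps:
$s{\left(g \right)} = -2 + g^{2}$
$J{\left(p,X \right)} = -25 + X p$ ($J{\left(p,X \right)} = p X - 25 = X p - 25 = -25 + X p$)
$\frac{1}{-52 + J{\left(-15,s{\left(5 \right)} \right)}} = \frac{1}{-52 + \left(-25 + \left(-2 + 5^{2}\right) \left(-15\right)\right)} = \frac{1}{-52 + \left(-25 + \left(-2 + 25\right) \left(-15\right)\right)} = \frac{1}{-52 + \left(-25 + 23 \left(-15\right)\right)} = \frac{1}{-52 - 370} = \frac{1}{-422} = - \frac{1}{422}$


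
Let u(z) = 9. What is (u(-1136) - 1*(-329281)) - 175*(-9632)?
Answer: 2014890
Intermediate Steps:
(u(-1136) - 1*(-329281)) - 175*(-9632) = (9 - 1*(-329281)) - 175*(-9632) = (9 + 329281) - 1*(-1685600) = 329290 + 1685600 = 2014890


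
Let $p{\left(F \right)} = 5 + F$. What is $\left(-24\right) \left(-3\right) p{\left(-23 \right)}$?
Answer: $-1296$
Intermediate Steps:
$\left(-24\right) \left(-3\right) p{\left(-23 \right)} = \left(-24\right) \left(-3\right) \left(5 - 23\right) = 72 \left(-18\right) = -1296$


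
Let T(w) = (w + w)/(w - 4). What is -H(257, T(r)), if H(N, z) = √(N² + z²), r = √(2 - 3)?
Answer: -√(19088101 - 32*I)/17 ≈ -257.0 + 0.00021542*I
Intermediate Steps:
r = I (r = √(-1) = I ≈ 1.0*I)
T(w) = 2*w/(-4 + w) (T(w) = (2*w)/(-4 + w) = 2*w/(-4 + w))
-H(257, T(r)) = -√(257² + (2*I/(-4 + I))²) = -√(66049 + (2*I*((-4 - I)/17))²) = -√(66049 + (2*I*(-4 - I)/17)²) = -√(66049 - 4*(-4 - I)²/289)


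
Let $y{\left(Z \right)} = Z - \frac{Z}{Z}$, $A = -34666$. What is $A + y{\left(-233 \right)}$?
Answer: $-34900$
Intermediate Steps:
$y{\left(Z \right)} = -1 + Z$ ($y{\left(Z \right)} = Z - 1 = -1 + Z$)
$A + y{\left(-233 \right)} = -34666 - 234 = -34900$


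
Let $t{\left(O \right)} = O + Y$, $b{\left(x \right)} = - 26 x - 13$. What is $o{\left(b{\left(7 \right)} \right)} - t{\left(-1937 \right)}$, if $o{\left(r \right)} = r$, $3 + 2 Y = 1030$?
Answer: $\frac{2457}{2} \approx 1228.5$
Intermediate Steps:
$Y = \frac{1027}{2}$ ($Y = - \frac{3}{2} + \frac{1}{2} \cdot 1030 = - \frac{3}{2} + 515 = \frac{1027}{2} \approx 513.5$)
$b{\left(x \right)} = -13 - 26 x$
$t{\left(O \right)} = \frac{1027}{2} + O$ ($t{\left(O \right)} = O + \frac{1027}{2} = \frac{1027}{2} + O$)
$o{\left(b{\left(7 \right)} \right)} - t{\left(-1937 \right)} = \left(-13 - 182\right) - \left(\frac{1027}{2} - 1937\right) = \left(-13 - 182\right) - - \frac{2847}{2} = -195 + \frac{2847}{2} = \frac{2457}{2}$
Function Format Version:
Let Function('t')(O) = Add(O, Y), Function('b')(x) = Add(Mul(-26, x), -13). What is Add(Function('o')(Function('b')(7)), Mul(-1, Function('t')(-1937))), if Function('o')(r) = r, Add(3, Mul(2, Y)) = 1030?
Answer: Rational(2457, 2) ≈ 1228.5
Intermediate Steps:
Y = Rational(1027, 2) (Y = Add(Rational(-3, 2), Mul(Rational(1, 2), 1030)) = Add(Rational(-3, 2), 515) = Rational(1027, 2) ≈ 513.50)
Function('b')(x) = Add(-13, Mul(-26, x))
Function('t')(O) = Add(Rational(1027, 2), O) (Function('t')(O) = Add(O, Rational(1027, 2)) = Add(Rational(1027, 2), O))
Add(Function('o')(Function('b')(7)), Mul(-1, Function('t')(-1937))) = Add(Add(-13, Mul(-26, 7)), Mul(-1, Add(Rational(1027, 2), -1937))) = Add(Add(-13, -182), Mul(-1, Rational(-2847, 2))) = Add(-195, Rational(2847, 2)) = Rational(2457, 2)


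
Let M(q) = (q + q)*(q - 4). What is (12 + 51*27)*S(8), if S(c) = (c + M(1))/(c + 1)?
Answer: 926/3 ≈ 308.67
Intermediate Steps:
M(q) = 2*q*(-4 + q) (M(q) = (2*q)*(-4 + q) = 2*q*(-4 + q))
S(c) = (-6 + c)/(1 + c) (S(c) = (c + 2*1*(-4 + 1))/(c + 1) = (c + 2*1*(-3))/(1 + c) = (c - 6)/(1 + c) = (-6 + c)/(1 + c))
(12 + 51*27)*S(8) = (12 + 51*27)*((-6 + 8)/(1 + 8)) = (12 + 1377)*(2/9) = 1389*((1/9)*2) = 1389*(2/9) = 926/3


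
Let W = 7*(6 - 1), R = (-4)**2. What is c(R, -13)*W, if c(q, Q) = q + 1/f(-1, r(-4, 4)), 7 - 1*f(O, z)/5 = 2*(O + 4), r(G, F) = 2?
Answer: 567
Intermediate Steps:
R = 16
W = 35 (W = 7*5 = 35)
f(O, z) = -5 - 10*O (f(O, z) = 35 - 10*(O + 4) = 35 - 10*(4 + O) = 35 - 5*(8 + 2*O) = 35 + (-40 - 10*O) = -5 - 10*O)
c(q, Q) = 1/5 + q (c(q, Q) = q + 1/(-5 - 10*(-1)) = q + 1/(-5 + 10) = q + 1/5 = 1/5 + q)
c(R, -13)*W = (1/5 + 16)*35 = (81/5)*35 = 567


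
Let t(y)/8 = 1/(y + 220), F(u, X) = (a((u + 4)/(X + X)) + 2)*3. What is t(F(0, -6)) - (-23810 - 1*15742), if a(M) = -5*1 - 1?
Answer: 1028353/26 ≈ 39552.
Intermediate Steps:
a(M) = -6 (a(M) = -5 - 1 = -6)
F(u, X) = -12 (F(u, X) = (-6 + 2)*3 = -4*3 = -12)
t(y) = 8/(220 + y) (t(y) = 8/(y + 220) = 8/(220 + y))
t(F(0, -6)) - (-23810 - 1*15742) = 8/(220 - 12) - (-23810 - 1*15742) = 8/208 - (-23810 - 15742) = 8*(1/208) - 1*(-39552) = 1/26 + 39552 = 1028353/26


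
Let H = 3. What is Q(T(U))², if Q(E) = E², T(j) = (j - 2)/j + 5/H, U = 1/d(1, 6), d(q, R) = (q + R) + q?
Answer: 2560000/81 ≈ 31605.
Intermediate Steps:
d(q, R) = R + 2*q (d(q, R) = (R + q) + q = R + 2*q)
U = ⅛ (U = 1/(6 + 2*1) = 1/(6 + 2) = 1/8 = ⅛ ≈ 0.12500)
T(j) = 5/3 + (-2 + j)/j (T(j) = (j - 2)/j + 5/3 = (-2 + j)/j + 5*(⅓) = (-2 + j)/j + 5/3 = 5/3 + (-2 + j)/j)
Q(T(U))² = ((8/3 - 2/⅛)²)² = ((8/3 - 2*8)²)² = ((8/3 - 16)²)² = ((-40/3)²)² = (1600/9)² = 2560000/81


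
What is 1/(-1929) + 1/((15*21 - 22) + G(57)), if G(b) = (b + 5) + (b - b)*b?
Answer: 1574/684795 ≈ 0.0022985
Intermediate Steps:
G(b) = 5 + b (G(b) = (5 + b) + 0*b = (5 + b) + 0 = 5 + b)
1/(-1929) + 1/((15*21 - 22) + G(57)) = 1/(-1929) + 1/((15*21 - 22) + (5 + 57)) = -1/1929 + 1/((315 - 22) + 62) = -1/1929 + 1/(293 + 62) = -1/1929 + 1/355 = 1574/684795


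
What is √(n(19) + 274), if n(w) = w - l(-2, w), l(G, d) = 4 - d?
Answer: 2*√77 ≈ 17.550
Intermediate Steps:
n(w) = -4 + 2*w (n(w) = w - (4 - w) = w + (-4 + w) = -4 + 2*w)
√(n(19) + 274) = √((-4 + 2*19) + 274) = √((-4 + 38) + 274) = √(34 + 274) = √308 = 2*√77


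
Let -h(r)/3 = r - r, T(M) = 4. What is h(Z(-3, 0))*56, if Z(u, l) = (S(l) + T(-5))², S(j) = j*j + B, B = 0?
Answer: 0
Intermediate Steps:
S(j) = j² (S(j) = j*j + 0 = j² + 0 = j²)
Z(u, l) = (4 + l²)² (Z(u, l) = (l² + 4)² = (4 + l²)²)
h(r) = 0 (h(r) = -3*(r - r) = -3*0 = 0)
h(Z(-3, 0))*56 = 0*56 = 0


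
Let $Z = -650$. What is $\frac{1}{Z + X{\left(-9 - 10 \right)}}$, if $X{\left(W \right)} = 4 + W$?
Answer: $- \frac{1}{665} \approx -0.0015038$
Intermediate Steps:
$\frac{1}{Z + X{\left(-9 - 10 \right)}} = \frac{1}{-650 + \left(4 - 19\right)} = \frac{1}{-650 - 15} = \frac{1}{-665} = - \frac{1}{665}$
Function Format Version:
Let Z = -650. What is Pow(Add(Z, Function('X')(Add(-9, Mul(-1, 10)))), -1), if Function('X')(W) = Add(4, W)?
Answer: Rational(-1, 665) ≈ -0.0015038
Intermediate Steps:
Pow(Add(Z, Function('X')(Add(-9, Mul(-1, 10)))), -1) = Pow(Add(-650, Add(4, Add(-9, Mul(-1, 10)))), -1) = Pow(Add(-650, Add(4, Add(-9, -10))), -1) = Pow(Add(-650, Add(4, -19)), -1) = Pow(Add(-650, -15), -1) = Pow(-665, -1) = Rational(-1, 665)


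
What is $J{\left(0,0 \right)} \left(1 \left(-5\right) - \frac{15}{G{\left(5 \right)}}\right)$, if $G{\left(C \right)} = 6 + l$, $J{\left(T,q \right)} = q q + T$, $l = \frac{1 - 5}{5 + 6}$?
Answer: $0$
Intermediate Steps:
$l = - \frac{4}{11} \approx -0.36364$
$J{\left(T,q \right)} = T + q^{2}$ ($J{\left(T,q \right)} = q^{2} + T = T + q^{2}$)
$G{\left(C \right)} = \frac{62}{11}$ ($G{\left(C \right)} = 6 - \frac{4}{11} = \frac{62}{11}$)
$J{\left(0,0 \right)} \left(1 \left(-5\right) - \frac{15}{G{\left(5 \right)}}\right) = \left(0 + 0^{2}\right) \left(1 \left(-5\right) - \frac{15}{\frac{62}{11}}\right) = \left(0 + 0\right) \left(-5 - \frac{165}{62}\right) = 0 \left(-5 - \frac{165}{62}\right) = 0 \left(- \frac{475}{62}\right) = 0$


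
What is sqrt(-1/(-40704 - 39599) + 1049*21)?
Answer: 2*sqrt(35513897115191)/80303 ≈ 148.42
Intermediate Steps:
sqrt(-1/(-40704 - 39599) + 1049*21) = sqrt(-1/(-80303) + 22029) = sqrt(-1*(-1/80303) + 22029) = sqrt(1/80303 + 22029) = sqrt(1768994788/80303) = 2*sqrt(35513897115191)/80303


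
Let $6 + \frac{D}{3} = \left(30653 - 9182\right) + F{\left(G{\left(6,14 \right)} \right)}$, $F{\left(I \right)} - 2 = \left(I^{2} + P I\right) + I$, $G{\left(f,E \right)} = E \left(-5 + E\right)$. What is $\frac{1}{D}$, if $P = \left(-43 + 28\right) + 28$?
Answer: $\frac{1}{117321} \approx 8.5236 \cdot 10^{-6}$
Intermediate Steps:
$P = 13$ ($P = -15 + 28 = 13$)
$F{\left(I \right)} = 2 + I^{2} + 14 I$ ($F{\left(I \right)} = 2 + \left(\left(I^{2} + 13 I\right) + I\right) = 2 + \left(I^{2} + 14 I\right) = 2 + I^{2} + 14 I$)
$D = 117321$ ($D = -18 + 3 \left(\left(30653 - 9182\right) + \left(2 + \left(14 \left(-5 + 14\right)\right)^{2} + 14 \cdot 14 \left(-5 + 14\right)\right)\right) = -18 + 3 \left(21471 + \left(2 + \left(14 \cdot 9\right)^{2} + 14 \cdot 14 \cdot 9\right)\right) = -18 + 3 \left(21471 + \left(2 + 126^{2} + 14 \cdot 126\right)\right) = -18 + 3 \left(21471 + \left(2 + 15876 + 1764\right)\right) = -18 + 3 \left(21471 + 17642\right) = -18 + 3 \cdot 39113 = -18 + 117339 = 117321$)
$\frac{1}{D} = \frac{1}{117321}$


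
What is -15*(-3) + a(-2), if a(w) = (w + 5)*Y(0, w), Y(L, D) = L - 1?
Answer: 42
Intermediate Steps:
Y(L, D) = -1 + L
a(w) = -5 - w (a(w) = (w + 5)*(-1 + 0) = (5 + w)*(-1) = -5 - w)
-15*(-3) + a(-2) = -15*(-3) + (-5 - 1*(-2)) = 45 + (-5 + 2) = 45 - 3 = 42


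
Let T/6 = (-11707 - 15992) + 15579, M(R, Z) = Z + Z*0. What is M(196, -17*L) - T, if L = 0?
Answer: 72720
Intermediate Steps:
M(R, Z) = Z (M(R, Z) = Z + 0 = Z)
T = -72720 (T = 6*((-11707 - 15992) + 15579) = 6*(-27699 + 15579) = 6*(-12120) = -72720)
M(196, -17*L) - T = -17*0 - 1*(-72720) = 0 + 72720 = 72720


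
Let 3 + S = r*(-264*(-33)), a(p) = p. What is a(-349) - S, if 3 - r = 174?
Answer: 1489406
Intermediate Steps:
r = -171 (r = 3 - 1*174 = 3 - 174 = -171)
S = -1489755 (S = -3 - (-45144)*(-33) = -3 - 171*8712 = -3 - 1489752 = -1489755)
a(-349) - S = -349 - 1*(-1489755) = -349 + 1489755 = 1489406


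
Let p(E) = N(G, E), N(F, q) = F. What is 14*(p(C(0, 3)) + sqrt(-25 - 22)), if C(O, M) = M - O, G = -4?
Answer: -56 + 14*I*sqrt(47) ≈ -56.0 + 95.979*I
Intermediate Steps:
p(E) = -4
14*(p(C(0, 3)) + sqrt(-25 - 22)) = 14*(-4 + sqrt(-25 - 22)) = 14*(-4 + sqrt(-47)) = 14*(-4 + I*sqrt(47)) = -56 + 14*I*sqrt(47)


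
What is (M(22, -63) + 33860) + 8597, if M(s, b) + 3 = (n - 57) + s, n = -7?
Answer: 42412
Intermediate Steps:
M(s, b) = -67 + s (M(s, b) = -3 + ((-7 - 57) + s) = -3 + (-64 + s) = -67 + s)
(M(22, -63) + 33860) + 8597 = ((-67 + 22) + 33860) + 8597 = (-45 + 33860) + 8597 = 33815 + 8597 = 42412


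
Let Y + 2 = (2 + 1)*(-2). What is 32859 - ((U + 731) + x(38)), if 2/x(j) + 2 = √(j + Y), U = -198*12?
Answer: 448550/13 - √30/13 ≈ 34503.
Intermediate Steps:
Y = -8 (Y = -2 + (2 + 1)*(-2) = -2 + 3*(-2) = -2 - 6 = -8)
U = -2376
x(j) = 2/(-2 + √(-8 + j)) (x(j) = 2/(-2 + √(j - 8)) = 2/(-2 + √(-8 + j)))
32859 - ((U + 731) + x(38)) = 32859 - ((-2376 + 731) + 2/(-2 + √(-8 + 38))) = 32859 - (-1645 + 2/(-2 + √30)) = 32859 + (1645 - 2/(-2 + √30)) = 34504 - 2/(-2 + √30)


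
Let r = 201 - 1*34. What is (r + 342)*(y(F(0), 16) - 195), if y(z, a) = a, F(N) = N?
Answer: -91111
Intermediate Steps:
r = 167 (r = 201 - 34 = 167)
(r + 342)*(y(F(0), 16) - 195) = (167 + 342)*(16 - 195) = 509*(-179) = -91111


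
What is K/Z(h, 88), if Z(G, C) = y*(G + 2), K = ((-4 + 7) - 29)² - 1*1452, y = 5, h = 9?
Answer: -776/55 ≈ -14.109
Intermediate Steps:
K = -776 (K = (3 - 29)² - 1452 = (-26)² - 1452 = 676 - 1452 = -776)
Z(G, C) = 10 + 5*G (Z(G, C) = 5*(G + 2) = 5*(2 + G) = 10 + 5*G)
K/Z(h, 88) = -776/(10 + 5*9) = -776/(10 + 45) = -776/55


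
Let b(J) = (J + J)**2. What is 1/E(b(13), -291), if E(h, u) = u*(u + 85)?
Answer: 1/59946 ≈ 1.6682e-5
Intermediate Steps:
b(J) = 4*J**2 (b(J) = (2*J)**2 = 4*J**2)
E(h, u) = u*(85 + u)
1/E(b(13), -291) = 1/(-291*(85 - 291)) = 1/(-291*(-206)) = 1/59946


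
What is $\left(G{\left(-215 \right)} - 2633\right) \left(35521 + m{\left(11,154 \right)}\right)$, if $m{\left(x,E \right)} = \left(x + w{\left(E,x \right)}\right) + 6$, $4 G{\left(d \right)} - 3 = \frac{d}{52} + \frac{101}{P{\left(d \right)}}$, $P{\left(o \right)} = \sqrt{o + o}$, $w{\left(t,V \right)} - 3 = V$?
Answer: $- \frac{1217040506}{13} - \frac{448844 i \sqrt{430}}{215} \approx -9.3619 \cdot 10^{7} - 43290.0 i$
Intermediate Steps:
$w{\left(t,V \right)} = 3 + V$
$P{\left(o \right)} = \sqrt{2} \sqrt{o}$ ($P{\left(o \right)} = \sqrt{2 o} = \sqrt{2} \sqrt{o}$)
$G{\left(d \right)} = \frac{3}{4} + \frac{d}{208} + \frac{101 \sqrt{2}}{8 \sqrt{d}}$ ($G{\left(d \right)} = \frac{3}{4} + \frac{\frac{d}{52} + \frac{101}{\sqrt{2} \sqrt{d}}}{4} = \frac{3}{4} + \frac{d \frac{1}{52} + 101 \frac{\sqrt{2}}{2 \sqrt{d}}}{4} = \frac{3}{4} + \frac{\frac{d}{52} + \frac{101 \sqrt{2}}{2 \sqrt{d}}}{4} = \frac{3}{4} + \left(\frac{d}{208} + \frac{101 \sqrt{2}}{8 \sqrt{d}}\right) = \frac{3}{4} + \frac{d}{208} + \frac{101 \sqrt{2}}{8 \sqrt{d}}$)
$m{\left(x,E \right)} = 9 + 2 x$ ($m{\left(x,E \right)} = \left(x + \left(3 + x\right)\right) + 6 = \left(3 + 2 x\right) + 6 = 9 + 2 x$)
$\left(G{\left(-215 \right)} - 2633\right) \left(35521 + m{\left(11,154 \right)}\right) = \left(\left(\frac{3}{4} + \frac{1}{208} \left(-215\right) + \frac{101 \sqrt{2}}{8 i \sqrt{215}}\right) - 2633\right) \left(35521 + \left(9 + 2 \cdot 11\right)\right) = \left(\left(\frac{3}{4} - \frac{215}{208} + \frac{101 \sqrt{2} \left(- \frac{i \sqrt{215}}{215}\right)}{8}\right) - 2633\right) \left(35521 + \left(9 + 22\right)\right) = \left(\left(\frac{3}{4} - \frac{215}{208} - \frac{101 i \sqrt{430}}{1720}\right) - 2633\right) \left(35521 + 31\right) = \left(\left(- \frac{59}{208} - \frac{101 i \sqrt{430}}{1720}\right) - 2633\right) 35552 = \left(- \frac{547723}{208} - \frac{101 i \sqrt{430}}{1720}\right) 35552 = - \frac{1217040506}{13} - \frac{448844 i \sqrt{430}}{215}$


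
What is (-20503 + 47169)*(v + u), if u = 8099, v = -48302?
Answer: -1072053198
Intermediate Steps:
(-20503 + 47169)*(v + u) = (-20503 + 47169)*(-48302 + 8099) = 26666*(-40203) = -1072053198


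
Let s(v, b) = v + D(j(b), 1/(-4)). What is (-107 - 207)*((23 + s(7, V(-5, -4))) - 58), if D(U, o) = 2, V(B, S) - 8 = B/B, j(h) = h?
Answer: 8164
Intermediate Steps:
V(B, S) = 9 (V(B, S) = 8 + B/B = 8 + 1 = 9)
s(v, b) = 2 + v (s(v, b) = v + 2 = 2 + v)
(-107 - 207)*((23 + s(7, V(-5, -4))) - 58) = (-107 - 207)*((23 + (2 + 7)) - 58) = -314*((23 + 9) - 58) = -314*(32 - 58) = -314*(-26) = 8164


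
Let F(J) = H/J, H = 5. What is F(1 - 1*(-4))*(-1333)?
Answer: -1333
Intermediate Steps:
F(J) = 5/J
F(1 - 1*(-4))*(-1333) = (5/(1 - 1*(-4)))*(-1333) = (5/(1 + 4))*(-1333) = (5/5)*(-1333) = (5*(1/5))*(-1333) = 1*(-1333) = -1333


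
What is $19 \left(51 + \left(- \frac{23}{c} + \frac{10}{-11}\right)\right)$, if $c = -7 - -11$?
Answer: $\frac{37069}{44} \approx 842.48$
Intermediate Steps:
$c = 4$ ($c = -7 + 11 = 4$)
$19 \left(51 + \left(- \frac{23}{c} + \frac{10}{-11}\right)\right) = 19 \left(51 + \left(- \frac{23}{4} + \frac{10}{-11}\right)\right) = 19 \left(51 + \left(\left(-23\right) \frac{1}{4} + 10 \left(- \frac{1}{11}\right)\right)\right) = 19 \left(51 - \frac{293}{44}\right) = 19 \cdot \frac{1951}{44} = \frac{37069}{44}$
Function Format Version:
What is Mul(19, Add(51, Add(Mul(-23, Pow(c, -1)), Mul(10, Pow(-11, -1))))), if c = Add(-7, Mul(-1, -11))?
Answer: Rational(37069, 44) ≈ 842.48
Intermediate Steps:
c = 4 (c = Add(-7, 11) = 4)
Mul(19, Add(51, Add(Mul(-23, Pow(c, -1)), Mul(10, Pow(-11, -1))))) = Mul(19, Add(51, Add(Mul(-23, Pow(4, -1)), Mul(10, Pow(-11, -1))))) = Mul(19, Add(51, Add(Mul(-23, Rational(1, 4)), Mul(10, Rational(-1, 11))))) = Mul(19, Add(51, Add(Rational(-23, 4), Rational(-10, 11)))) = Mul(19, Add(51, Rational(-293, 44))) = Mul(19, Rational(1951, 44)) = Rational(37069, 44)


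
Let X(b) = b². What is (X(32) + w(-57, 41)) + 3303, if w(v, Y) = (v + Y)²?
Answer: 4583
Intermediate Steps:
w(v, Y) = (Y + v)²
(X(32) + w(-57, 41)) + 3303 = (32² + (41 - 57)²) + 3303 = (1024 + (-16)²) + 3303 = (1024 + 256) + 3303 = 1280 + 3303 = 4583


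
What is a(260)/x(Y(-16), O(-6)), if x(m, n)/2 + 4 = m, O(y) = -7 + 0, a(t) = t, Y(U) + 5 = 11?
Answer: 65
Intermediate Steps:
Y(U) = 6 (Y(U) = -5 + 11 = 6)
O(y) = -7
x(m, n) = -8 + 2*m
a(260)/x(Y(-16), O(-6)) = 260/(-8 + 2*6) = 260/(-8 + 12) = 260/4 = 260*(¼) = 65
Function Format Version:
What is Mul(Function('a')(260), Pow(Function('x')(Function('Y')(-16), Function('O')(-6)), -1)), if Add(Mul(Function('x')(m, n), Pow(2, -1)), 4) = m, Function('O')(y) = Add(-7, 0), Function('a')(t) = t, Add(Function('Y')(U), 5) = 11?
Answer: 65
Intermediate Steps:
Function('Y')(U) = 6 (Function('Y')(U) = Add(-5, 11) = 6)
Function('O')(y) = -7
Function('x')(m, n) = Add(-8, Mul(2, m))
Mul(Function('a')(260), Pow(Function('x')(Function('Y')(-16), Function('O')(-6)), -1)) = Mul(260, Pow(Add(-8, Mul(2, 6)), -1)) = Mul(260, Pow(Add(-8, 12), -1)) = Mul(260, Pow(4, -1)) = Mul(260, Rational(1, 4)) = 65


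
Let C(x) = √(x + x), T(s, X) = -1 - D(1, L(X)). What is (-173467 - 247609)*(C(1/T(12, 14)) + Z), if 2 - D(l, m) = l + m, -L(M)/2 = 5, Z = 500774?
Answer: -210863912824 - 210538*I*√6/3 ≈ -2.1086e+11 - 1.719e+5*I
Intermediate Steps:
L(M) = -10 (L(M) = -2*5 = -10)
D(l, m) = 2 - l - m (D(l, m) = 2 - (l + m) = 2 + (-l - m) = 2 - l - m)
T(s, X) = -12 (T(s, X) = -1 - (2 - 1*1 - 1*(-10)) = -1 - (2 - 1 + 10) = -1 - 1*11 = -1 - 11 = -12)
C(x) = √2*√x (C(x) = √(2*x) = √2*√x)
(-173467 - 247609)*(C(1/T(12, 14)) + Z) = (-173467 - 247609)*(√2*√(1/(-12)) + 500774) = -421076*(√2*√(-1/12) + 500774) = -421076*(√2*(I*√3/6) + 500774) = -421076*(I*√6/6 + 500774) = -421076*(500774 + I*√6/6) = -210863912824 - 210538*I*√6/3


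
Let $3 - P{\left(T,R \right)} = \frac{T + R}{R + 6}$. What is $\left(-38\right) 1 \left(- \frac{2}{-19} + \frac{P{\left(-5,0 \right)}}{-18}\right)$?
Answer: $\frac{221}{54} \approx 4.0926$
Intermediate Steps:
$P{\left(T,R \right)} = 3 - \frac{R + T}{6 + R}$ ($P{\left(T,R \right)} = 3 - \frac{T + R}{R + 6} = 3 - \frac{R + T}{6 + R}$)
$\left(-38\right) 1 \left(- \frac{2}{-19} + \frac{P{\left(-5,0 \right)}}{-18}\right) = \left(-38\right) 1 \left(- \frac{2}{-19} + \frac{\frac{1}{6 + 0} \left(18 - -5 + 2 \cdot 0\right)}{-18}\right) = - 38 \left(\left(-2\right) \left(- \frac{1}{19}\right) + \frac{18 + 5 + 0}{6} \left(- \frac{1}{18}\right)\right) = - 38 \left(\frac{2}{19} + \frac{1}{6} \cdot 23 \left(- \frac{1}{18}\right)\right) = - 38 \left(\frac{2}{19} + \frac{23}{6} \left(- \frac{1}{18}\right)\right) = - 38 \left(\frac{2}{19} - \frac{23}{108}\right) = \left(-38\right) \left(- \frac{221}{2052}\right) = \frac{221}{54}$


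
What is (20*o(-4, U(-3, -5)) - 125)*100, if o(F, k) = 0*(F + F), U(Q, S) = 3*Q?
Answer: -12500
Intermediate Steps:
o(F, k) = 0 (o(F, k) = 0*(2*F) = 0)
(20*o(-4, U(-3, -5)) - 125)*100 = (20*0 - 125)*100 = (0 - 125)*100 = -125*100 = -12500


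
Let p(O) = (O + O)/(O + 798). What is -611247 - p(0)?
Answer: -611247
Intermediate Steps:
p(O) = 2*O/(798 + O) (p(O) = (2*O)/(798 + O) = 2*O/(798 + O))
-611247 - p(0) = -611247 - 2*0/(798 + 0) = -611247 - 2*0/798 = -611247 - 1*0 = -611247 + 0 = -611247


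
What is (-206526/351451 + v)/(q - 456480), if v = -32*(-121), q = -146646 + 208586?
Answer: -680305873/69330738770 ≈ -0.0098125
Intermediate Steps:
q = 61940
v = 3872
(-206526/351451 + v)/(q - 456480) = (-206526/351451 + 3872)/(61940 - 456480) = (-206526*1/351451 + 3872)/(-394540) = (-206526/351451 + 3872)*(-1/394540) = (1360611746/351451)*(-1/394540) = -680305873/69330738770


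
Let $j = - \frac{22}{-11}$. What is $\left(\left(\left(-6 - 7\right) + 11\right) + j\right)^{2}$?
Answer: $0$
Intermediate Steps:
$j = 2$ ($j = \left(-22\right) \left(- \frac{1}{11}\right) = 2$)
$\left(\left(\left(-6 - 7\right) + 11\right) + j\right)^{2} = \left(\left(\left(-6 - 7\right) + 11\right) + 2\right)^{2} = \left(\left(-13 + 11\right) + 2\right)^{2} = \left(-2 + 2\right)^{2} = 0^{2} = 0$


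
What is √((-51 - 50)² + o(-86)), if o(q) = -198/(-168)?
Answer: √1999627/14 ≈ 101.01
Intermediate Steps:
o(q) = 33/28 (o(q) = -198*(-1/168) = 33/28)
√((-51 - 50)² + o(-86)) = √((-51 - 50)² + 33/28) = √((-101)² + 33/28) = √(10201 + 33/28) = √(285661/28) = √1999627/14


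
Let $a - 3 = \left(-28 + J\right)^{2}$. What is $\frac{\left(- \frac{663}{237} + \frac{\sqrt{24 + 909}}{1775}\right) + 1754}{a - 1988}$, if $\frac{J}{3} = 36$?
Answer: $\frac{27669}{69757} + \frac{\sqrt{933}}{7836625} \approx 0.39665$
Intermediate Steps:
$J = 108$ ($J = 3 \cdot 36 = 108$)
$a = 6403$ ($a = 3 + \left(-28 + 108\right)^{2} = 3 + 80^{2} = 3 + 6400 = 6403$)
$\frac{\left(- \frac{663}{237} + \frac{\sqrt{24 + 909}}{1775}\right) + 1754}{a - 1988} = \frac{\left(- \frac{663}{237} + \frac{\sqrt{24 + 909}}{1775}\right) + 1754}{6403 - 1988} = \frac{\left(\left(-663\right) \frac{1}{237} + \sqrt{933} \cdot \frac{1}{1775}\right) + 1754}{4415} = \left(\left(- \frac{221}{79} + \frac{\sqrt{933}}{1775}\right) + 1754\right) \frac{1}{4415} = \left(\frac{138345}{79} + \frac{\sqrt{933}}{1775}\right) \frac{1}{4415} = \frac{27669}{69757} + \frac{\sqrt{933}}{7836625}$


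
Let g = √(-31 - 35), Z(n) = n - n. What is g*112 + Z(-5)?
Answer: 112*I*√66 ≈ 909.89*I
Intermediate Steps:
Z(n) = 0
g = I*√66 (g = √(-66) = I*√66 ≈ 8.124*I)
g*112 + Z(-5) = (I*√66)*112 + 0 = 112*I*√66 + 0 = 112*I*√66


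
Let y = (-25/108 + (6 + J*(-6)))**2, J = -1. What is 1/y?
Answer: 11664/1615441 ≈ 0.0072203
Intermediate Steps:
y = 1615441/11664 (y = (-25/108 + (6 - 1*(-6)))**2 = (-25*1/108 + (6 + 6))**2 = (-25/108 + 12)**2 = (1271/108)**2 = 1615441/11664 ≈ 138.50)
1/y = 1/(1615441/11664) = 11664/1615441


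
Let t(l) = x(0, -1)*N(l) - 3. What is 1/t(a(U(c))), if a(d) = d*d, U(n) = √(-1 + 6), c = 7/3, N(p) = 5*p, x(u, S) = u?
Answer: -⅓ ≈ -0.33333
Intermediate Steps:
c = 7/3 (c = 7*(⅓) = 7/3 ≈ 2.3333)
U(n) = √5
a(d) = d²
t(l) = -3 (t(l) = 0*(5*l) - 3 = 0 - 3 = -3)
1/t(a(U(c))) = 1/(-3) = -⅓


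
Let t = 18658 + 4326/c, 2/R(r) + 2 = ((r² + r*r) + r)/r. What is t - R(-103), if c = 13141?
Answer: 50754170810/2720187 ≈ 18658.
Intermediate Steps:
R(r) = 2/(-2 + (r + 2*r²)/r) (R(r) = 2/(-2 + ((r² + r*r) + r)/r) = 2/(-2 + ((r² + r²) + r)/r) = 2/(-2 + (2*r² + r)/r) = 2/(-2 + (r + 2*r²)/r))
t = 245189104/13141 (t = 18658 + 4326/13141 = 245189104/13141 ≈ 18658.)
t - R(-103) = 245189104/13141 - 2/(-1 + 2*(-103)) = 245189104/13141 - 2/(-1 - 206) = 245189104/13141 - 2/(-207) = 245189104/13141 - 2*(-1)/207 = 245189104/13141 - 1*(-2/207) = 245189104/13141 + 2/207 = 50754170810/2720187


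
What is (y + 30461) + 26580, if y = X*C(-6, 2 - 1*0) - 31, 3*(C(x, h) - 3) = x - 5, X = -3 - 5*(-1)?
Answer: 171026/3 ≈ 57009.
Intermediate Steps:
X = 2 (X = -3 + 5 = 2)
C(x, h) = 4/3 + x/3 (C(x, h) = 3 + (x - 5)/3 = 3 + (-5 + x)/3 = 3 + (-5/3 + x/3) = 4/3 + x/3)
y = -97/3 (y = 2*(4/3 + (1/3)*(-6)) - 31 = 2*(4/3 - 2) - 31 = 2*(-2/3) - 31 = -4/3 - 31 = -97/3 ≈ -32.333)
(y + 30461) + 26580 = (-97/3 + 30461) + 26580 = 91286/3 + 26580 = 171026/3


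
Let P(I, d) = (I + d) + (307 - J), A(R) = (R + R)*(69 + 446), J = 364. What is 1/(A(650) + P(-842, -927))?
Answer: 1/667674 ≈ 1.4977e-6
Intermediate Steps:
A(R) = 1030*R (A(R) = (2*R)*515 = 1030*R)
P(I, d) = -57 + I + d (P(I, d) = (I + d) + (307 - 1*364) = (I + d) + (307 - 364) = (I + d) - 57 = -57 + I + d)
1/(A(650) + P(-842, -927)) = 1/(1030*650 + (-57 - 842 - 927)) = 1/(669500 - 1826) = 1/667674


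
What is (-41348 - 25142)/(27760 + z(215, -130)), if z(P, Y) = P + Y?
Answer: -13298/5569 ≈ -2.3879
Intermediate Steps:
(-41348 - 25142)/(27760 + z(215, -130)) = (-41348 - 25142)/(27760 + (215 - 130)) = -66490/(27760 + 85) = -66490/27845 = -66490*1/27845 = -13298/5569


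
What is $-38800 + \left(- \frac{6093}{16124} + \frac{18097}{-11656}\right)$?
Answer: $- \frac{1823121740809}{46985336} \approx -38802.0$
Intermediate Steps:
$-38800 + \left(- \frac{6093}{16124} + \frac{18097}{-11656}\right) = -38800 + \left(\left(-6093\right) \frac{1}{16124} + 18097 \left(- \frac{1}{11656}\right)\right) = -38800 - \frac{90704009}{46985336} = - \frac{1823121740809}{46985336}$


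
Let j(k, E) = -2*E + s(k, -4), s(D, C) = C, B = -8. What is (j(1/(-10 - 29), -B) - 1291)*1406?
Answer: -1843266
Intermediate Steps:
j(k, E) = -4 - 2*E (j(k, E) = -2*E - 4 = -4 - 2*E)
(j(1/(-10 - 29), -B) - 1291)*1406 = ((-4 - (-2)*(-8)) - 1291)*1406 = ((-4 - 2*8) - 1291)*1406 = ((-4 - 16) - 1291)*1406 = (-20 - 1291)*1406 = -1311*1406 = -1843266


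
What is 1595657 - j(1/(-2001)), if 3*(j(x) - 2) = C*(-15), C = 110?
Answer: 1596205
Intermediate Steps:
j(x) = -548 (j(x) = 2 + (110*(-15))/3 = 2 + (⅓)*(-1650) = 2 - 550 = -548)
1595657 - j(1/(-2001)) = 1595657 - 1*(-548) = 1595657 + 548 = 1596205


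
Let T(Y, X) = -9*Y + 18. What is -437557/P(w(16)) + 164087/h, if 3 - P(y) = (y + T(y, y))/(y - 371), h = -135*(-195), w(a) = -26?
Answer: -351745125742/2869425 ≈ -1.2258e+5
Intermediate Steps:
T(Y, X) = 18 - 9*Y
h = 26325
P(y) = 3 - (18 - 8*y)/(-371 + y) (P(y) = 3 - (y + (18 - 9*y))/(y - 371) = 3 - (18 - 8*y)/(-371 + y))
-437557/P(w(16)) + 164087/h = -437557*(-371 - 26)/(-1131 + 11*(-26)) + 164087/26325 = -437557*(-397/(-1131 - 286)) + 164087*(1/26325) = -437557/((-1/397*(-1417))) + 164087/26325 = -437557/1417/397 + 164087/26325 = -437557*397/1417 + 164087/26325 = -173710129/1417 + 164087/26325 = -351745125742/2869425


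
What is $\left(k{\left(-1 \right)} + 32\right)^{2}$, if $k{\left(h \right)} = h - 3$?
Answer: $784$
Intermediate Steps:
$k{\left(h \right)} = -3 + h$
$\left(k{\left(-1 \right)} + 32\right)^{2} = \left(\left(-3 - 1\right) + 32\right)^{2} = \left(-4 + 32\right)^{2} = 28^{2} = 784$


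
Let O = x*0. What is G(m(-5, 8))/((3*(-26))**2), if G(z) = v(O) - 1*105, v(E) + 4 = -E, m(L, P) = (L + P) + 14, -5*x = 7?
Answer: -109/6084 ≈ -0.017916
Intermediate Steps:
x = -7/5 (x = -1/5*7 = -7/5 ≈ -1.4000)
m(L, P) = 14 + L + P
O = 0 (O = -7/5*0 = 0)
v(E) = -4 - E
G(z) = -109 (G(z) = (-4 - 1*0) - 1*105 = (-4 + 0) - 105 = -4 - 105 = -109)
G(m(-5, 8))/((3*(-26))**2) = -109/((3*(-26))**2) = -109/((-78)**2) = -109/6084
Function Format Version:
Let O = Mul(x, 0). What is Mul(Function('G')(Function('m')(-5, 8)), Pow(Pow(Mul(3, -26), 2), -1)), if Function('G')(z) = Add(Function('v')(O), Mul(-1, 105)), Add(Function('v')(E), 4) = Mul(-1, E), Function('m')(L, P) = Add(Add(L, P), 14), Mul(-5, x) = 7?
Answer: Rational(-109, 6084) ≈ -0.017916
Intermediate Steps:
x = Rational(-7, 5) (x = Mul(Rational(-1, 5), 7) = Rational(-7, 5) ≈ -1.4000)
Function('m')(L, P) = Add(14, L, P)
O = 0 (O = Mul(Rational(-7, 5), 0) = 0)
Function('v')(E) = Add(-4, Mul(-1, E))
Function('G')(z) = -109 (Function('G')(z) = Add(Add(-4, Mul(-1, 0)), Mul(-1, 105)) = Add(Add(-4, 0), -105) = Add(-4, -105) = -109)
Mul(Function('G')(Function('m')(-5, 8)), Pow(Pow(Mul(3, -26), 2), -1)) = Mul(-109, Pow(Pow(Mul(3, -26), 2), -1)) = Mul(-109, Pow(Pow(-78, 2), -1)) = Mul(-109, Pow(6084, -1)) = Mul(-109, Rational(1, 6084)) = Rational(-109, 6084)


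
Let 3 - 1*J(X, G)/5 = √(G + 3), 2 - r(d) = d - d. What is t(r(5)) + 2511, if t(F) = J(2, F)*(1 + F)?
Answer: 2556 - 15*√5 ≈ 2522.5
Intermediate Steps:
r(d) = 2 (r(d) = 2 - (d - d) = 2 - 1*0 = 2 + 0 = 2)
J(X, G) = 15 - 5*√(3 + G) (J(X, G) = 15 - 5*√(G + 3) = 15 - 5*√(3 + G))
t(F) = (1 + F)*(15 - 5*√(3 + F)) (t(F) = (15 - 5*√(3 + F))*(1 + F) = (1 + F)*(15 - 5*√(3 + F)))
t(r(5)) + 2511 = -5*(1 + 2)*(-3 + √(3 + 2)) + 2511 = -5*3*(-3 + √5) + 2511 = (45 - 15*√5) + 2511 = 2556 - 15*√5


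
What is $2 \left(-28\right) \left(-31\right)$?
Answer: $1736$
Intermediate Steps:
$2 \left(-28\right) \left(-31\right) = \left(-56\right) \left(-31\right) = 1736$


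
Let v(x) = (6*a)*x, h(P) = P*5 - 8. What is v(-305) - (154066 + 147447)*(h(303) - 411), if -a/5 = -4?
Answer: -330494848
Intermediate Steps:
a = 20 (a = -5*(-4) = 20)
h(P) = -8 + 5*P (h(P) = 5*P - 8 = -8 + 5*P)
v(x) = 120*x (v(x) = (6*20)*x = 120*x)
v(-305) - (154066 + 147447)*(h(303) - 411) = 120*(-305) - (154066 + 147447)*((-8 + 5*303) - 411) = -36600 - 301513*((-8 + 1515) - 411) = -36600 - 301513*(1507 - 411) = -36600 - 301513*1096 = -36600 - 1*330458248 = -36600 - 330458248 = -330494848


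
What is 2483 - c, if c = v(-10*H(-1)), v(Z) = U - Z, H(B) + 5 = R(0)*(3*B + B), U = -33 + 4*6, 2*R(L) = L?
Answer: 2542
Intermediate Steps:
R(L) = L/2
U = -9 (U = -33 + 24 = -9)
H(B) = -5 (H(B) = -5 + ((1/2)*0)*(3*B + B) = -5 + 0*(4*B) = -5 + 0 = -5)
v(Z) = -9 - Z
c = -59 (c = -9 - (-10)*(-5) = -9 - 1*50 = -9 - 50 = -59)
2483 - c = 2483 - 1*(-59) = 2483 + 59 = 2542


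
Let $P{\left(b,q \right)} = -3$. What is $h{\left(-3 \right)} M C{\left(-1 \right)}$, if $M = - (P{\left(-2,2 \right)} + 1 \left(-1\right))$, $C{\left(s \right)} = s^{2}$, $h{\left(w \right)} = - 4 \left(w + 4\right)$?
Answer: $-16$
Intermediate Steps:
$h{\left(w \right)} = -16 - 4 w$ ($h{\left(w \right)} = - 4 \left(4 + w\right) = -16 - 4 w$)
$M = 4$ ($M = - (-3 + 1 \left(-1\right)) = - (-3 - 1) = \left(-1\right) \left(-4\right) = 4$)
$h{\left(-3 \right)} M C{\left(-1 \right)} = \left(-16 - -12\right) 4 \left(-1\right)^{2} = \left(-16 + 12\right) 4 \cdot 1 = \left(-4\right) 4 \cdot 1 = \left(-16\right) 1 = -16$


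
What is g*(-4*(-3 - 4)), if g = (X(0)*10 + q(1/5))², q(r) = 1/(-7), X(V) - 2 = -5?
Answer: 178084/7 ≈ 25441.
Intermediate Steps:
X(V) = -3 (X(V) = 2 - 5 = -3)
q(r) = -⅐
g = 44521/49 (g = (-3*10 - ⅐)² = (-30 - ⅐)² = (-211/7)² = 44521/49 ≈ 908.59)
g*(-4*(-3 - 4)) = 44521*(-4*(-3 - 4))/49 = 44521*(-4*(-7))/49 = (44521/49)*28 = 178084/7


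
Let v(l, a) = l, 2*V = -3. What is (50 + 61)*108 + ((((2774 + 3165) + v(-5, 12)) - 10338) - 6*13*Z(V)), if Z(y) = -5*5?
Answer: 9534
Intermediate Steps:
V = -3/2 (V = (½)*(-3) = -3/2 ≈ -1.5000)
Z(y) = -25
(50 + 61)*108 + ((((2774 + 3165) + v(-5, 12)) - 10338) - 6*13*Z(V)) = (50 + 61)*108 + ((((2774 + 3165) - 5) - 10338) - 6*13*(-25)) = 111*108 + (((5939 - 5) - 10338) - 78*(-25)) = 11988 + ((5934 - 10338) - 1*(-1950)) = 11988 + (-4404 + 1950) = 11988 - 2454 = 9534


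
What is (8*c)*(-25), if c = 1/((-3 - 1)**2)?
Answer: -25/2 ≈ -12.500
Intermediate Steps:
c = 1/16 (c = 1/((-4)**2) = 1/16 ≈ 0.062500)
(8*c)*(-25) = (8*(1/16))*(-25) = (1/2)*(-25) = -25/2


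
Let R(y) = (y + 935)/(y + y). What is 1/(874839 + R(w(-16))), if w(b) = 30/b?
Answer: 6/5247541 ≈ 1.1434e-6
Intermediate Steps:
R(y) = (935 + y)/(2*y) (R(y) = (935 + y)/((2*y)) = (935 + y)*(1/(2*y)) = (935 + y)/(2*y))
1/(874839 + R(w(-16))) = 1/(874839 + (935 + 30/(-16))/(2*((30/(-16))))) = 1/(874839 + (935 + 30*(-1/16))/(2*((30*(-1/16))))) = 1/(874839 + (935 - 15/8)/(2*(-15/8))) = 1/(874839 + (1/2)*(-8/15)*(7465/8)) = 1/(874839 - 1493/6) = 1/(5247541/6) = 6/5247541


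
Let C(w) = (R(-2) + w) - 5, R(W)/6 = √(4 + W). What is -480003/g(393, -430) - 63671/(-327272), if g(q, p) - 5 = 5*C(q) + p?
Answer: -5285503581957/16679417480 + 320002*√2/50965 ≈ -308.01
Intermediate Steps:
R(W) = 6*√(4 + W)
C(w) = -5 + w + 6*√2 (C(w) = (6*√(4 - 2) + w) - 5 = (6*√2 + w) - 5 = (w + 6*√2) - 5 = -5 + w + 6*√2)
g(q, p) = -20 + p + 5*q + 30*√2 (g(q, p) = 5 + (5*(-5 + q + 6*√2) + p) = 5 + ((-25 + 5*q + 30*√2) + p) = 5 + (-25 + p + 5*q + 30*√2) = -20 + p + 5*q + 30*√2)
-480003/g(393, -430) - 63671/(-327272) = -480003/(-20 - 430 + 5*393 + 30*√2) - 63671/(-327272) = -480003/(-20 - 430 + 1965 + 30*√2) - 63671*(-1/327272) = -480003/(1515 + 30*√2) + 63671/327272 = 63671/327272 - 480003/(1515 + 30*√2)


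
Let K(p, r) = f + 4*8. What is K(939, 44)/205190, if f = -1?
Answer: 31/205190 ≈ 0.00015108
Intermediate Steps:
K(p, r) = 31 (K(p, r) = -1 + 4*8 = -1 + 32 = 31)
K(939, 44)/205190 = 31/205190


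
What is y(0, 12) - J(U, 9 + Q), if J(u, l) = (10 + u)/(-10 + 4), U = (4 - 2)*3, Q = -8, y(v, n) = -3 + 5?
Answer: 14/3 ≈ 4.6667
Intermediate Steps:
y(v, n) = 2
U = 6 (U = 2*3 = 6)
J(u, l) = -5/3 - u/6 (J(u, l) = (10 + u)/(-6) = (10 + u)*(-⅙) = -5/3 - u/6)
y(0, 12) - J(U, 9 + Q) = 2 - (-5/3 - ⅙*6) = 2 - (-5/3 - 1) = 2 - 1*(-8/3) = 2 + 8/3 = 14/3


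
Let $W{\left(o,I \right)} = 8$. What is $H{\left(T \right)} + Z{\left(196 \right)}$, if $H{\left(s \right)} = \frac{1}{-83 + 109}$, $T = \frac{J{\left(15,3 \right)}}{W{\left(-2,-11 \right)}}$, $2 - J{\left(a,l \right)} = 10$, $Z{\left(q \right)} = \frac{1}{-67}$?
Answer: $\frac{41}{1742} \approx 0.023536$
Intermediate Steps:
$Z{\left(q \right)} = - \frac{1}{67}$
$J{\left(a,l \right)} = -8$ ($J{\left(a,l \right)} = 2 - 10 = -8$)
$T = -1$ ($T = - \frac{8}{8} = \left(-8\right) \frac{1}{8} = -1$)
$H{\left(s \right)} = \frac{1}{26}$
$H{\left(T \right)} + Z{\left(196 \right)} = \frac{1}{26} - \frac{1}{67} = \frac{41}{1742}$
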